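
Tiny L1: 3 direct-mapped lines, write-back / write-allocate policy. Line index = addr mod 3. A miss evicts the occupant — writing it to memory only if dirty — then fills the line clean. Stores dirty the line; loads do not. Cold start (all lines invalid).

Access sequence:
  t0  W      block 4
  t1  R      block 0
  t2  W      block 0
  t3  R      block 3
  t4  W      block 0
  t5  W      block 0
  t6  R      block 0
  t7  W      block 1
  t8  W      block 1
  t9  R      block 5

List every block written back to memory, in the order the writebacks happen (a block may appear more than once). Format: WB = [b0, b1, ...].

0: W B4 → L1 miss [D]
1: R B0 → L0 miss [-]
2: W B0 → L0 hit [D]
3: R B3 → L0 miss wb→B0 [-]
4: W B0 → L0 miss [D]
5: W B0 → L0 hit [D]
6: R B0 → L0 hit [D]
7: W B1 → L1 miss wb→B4 [D]
8: W B1 → L1 hit [D]
9: R B5 → L2 miss [-]

WB = [0, 4]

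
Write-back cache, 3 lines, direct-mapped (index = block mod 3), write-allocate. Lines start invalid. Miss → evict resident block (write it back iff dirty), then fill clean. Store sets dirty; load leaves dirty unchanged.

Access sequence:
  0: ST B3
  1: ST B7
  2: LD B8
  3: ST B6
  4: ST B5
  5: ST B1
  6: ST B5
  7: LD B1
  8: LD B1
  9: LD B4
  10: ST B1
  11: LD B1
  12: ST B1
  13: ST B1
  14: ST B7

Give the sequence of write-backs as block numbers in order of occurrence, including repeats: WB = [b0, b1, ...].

WB = [3, 7, 1, 1]

0: W B3 -> L0 miss  d=D]
1: W B7 -> L1 miss  d=D]
2: R B8 -> L2 miss  d=-]
3: W B6 -> L0 miss wb->B3  d=D]
4: W B5 -> L2 miss  d=D]
5: W B1 -> L1 miss wb->B7  d=D]
6: W B5 -> L2 hit  d=D]
7: R B1 -> L1 hit  d=D]
8: R B1 -> L1 hit  d=D]
9: R B4 -> L1 miss wb->B1  d=-]
10: W B1 -> L1 miss  d=D]
11: R B1 -> L1 hit  d=D]
12: W B1 -> L1 hit  d=D]
13: W B1 -> L1 hit  d=D]
14: W B7 -> L1 miss wb->B1  d=D]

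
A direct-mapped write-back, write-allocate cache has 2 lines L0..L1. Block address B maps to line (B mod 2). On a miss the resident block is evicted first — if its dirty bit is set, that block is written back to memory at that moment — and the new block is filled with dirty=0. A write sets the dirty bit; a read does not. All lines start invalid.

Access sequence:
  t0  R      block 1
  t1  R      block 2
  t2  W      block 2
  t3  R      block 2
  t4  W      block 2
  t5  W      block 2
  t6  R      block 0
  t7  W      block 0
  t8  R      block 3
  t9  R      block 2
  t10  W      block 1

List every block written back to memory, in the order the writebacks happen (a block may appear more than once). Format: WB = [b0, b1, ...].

WB = [2, 0]

0: R B1 -> L1 miss  d=-]
1: R B2 -> L0 miss  d=-]
2: W B2 -> L0 hit  d=D]
3: R B2 -> L0 hit  d=D]
4: W B2 -> L0 hit  d=D]
5: W B2 -> L0 hit  d=D]
6: R B0 -> L0 miss wb->B2  d=-]
7: W B0 -> L0 hit  d=D]
8: R B3 -> L1 miss  d=-]
9: R B2 -> L0 miss wb->B0  d=-]
10: W B1 -> L1 miss  d=D]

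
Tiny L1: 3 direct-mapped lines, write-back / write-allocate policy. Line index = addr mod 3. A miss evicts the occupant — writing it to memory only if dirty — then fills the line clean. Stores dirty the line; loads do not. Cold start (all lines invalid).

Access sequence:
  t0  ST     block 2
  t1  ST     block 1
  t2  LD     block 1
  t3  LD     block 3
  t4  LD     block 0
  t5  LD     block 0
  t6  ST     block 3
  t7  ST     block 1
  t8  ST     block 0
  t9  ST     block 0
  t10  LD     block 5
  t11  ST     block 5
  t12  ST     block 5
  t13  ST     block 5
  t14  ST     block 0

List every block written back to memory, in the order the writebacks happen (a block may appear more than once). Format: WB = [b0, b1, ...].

WB = [3, 2]

0: W B2 -> L2 miss  d=D]
1: W B1 -> L1 miss  d=D]
2: R B1 -> L1 hit  d=D]
3: R B3 -> L0 miss  d=-]
4: R B0 -> L0 miss  d=-]
5: R B0 -> L0 hit  d=-]
6: W B3 -> L0 miss  d=D]
7: W B1 -> L1 hit  d=D]
8: W B0 -> L0 miss wb->B3  d=D]
9: W B0 -> L0 hit  d=D]
10: R B5 -> L2 miss wb->B2  d=-]
11: W B5 -> L2 hit  d=D]
12: W B5 -> L2 hit  d=D]
13: W B5 -> L2 hit  d=D]
14: W B0 -> L0 hit  d=D]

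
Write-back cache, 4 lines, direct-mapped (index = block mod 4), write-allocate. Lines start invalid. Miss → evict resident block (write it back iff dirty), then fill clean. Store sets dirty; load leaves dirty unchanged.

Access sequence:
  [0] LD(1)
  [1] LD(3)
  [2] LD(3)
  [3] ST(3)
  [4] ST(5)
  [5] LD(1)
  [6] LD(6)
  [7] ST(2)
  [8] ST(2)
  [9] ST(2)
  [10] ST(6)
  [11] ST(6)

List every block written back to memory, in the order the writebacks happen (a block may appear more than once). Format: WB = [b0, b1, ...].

0: R B1 -> L1 miss  d=-]
1: R B3 -> L3 miss  d=-]
2: R B3 -> L3 hit  d=-]
3: W B3 -> L3 hit  d=D]
4: W B5 -> L1 miss  d=D]
5: R B1 -> L1 miss wb->B5  d=-]
6: R B6 -> L2 miss  d=-]
7: W B2 -> L2 miss  d=D]
8: W B2 -> L2 hit  d=D]
9: W B2 -> L2 hit  d=D]
10: W B6 -> L2 miss wb->B2  d=D]
11: W B6 -> L2 hit  d=D]

WB = [5, 2]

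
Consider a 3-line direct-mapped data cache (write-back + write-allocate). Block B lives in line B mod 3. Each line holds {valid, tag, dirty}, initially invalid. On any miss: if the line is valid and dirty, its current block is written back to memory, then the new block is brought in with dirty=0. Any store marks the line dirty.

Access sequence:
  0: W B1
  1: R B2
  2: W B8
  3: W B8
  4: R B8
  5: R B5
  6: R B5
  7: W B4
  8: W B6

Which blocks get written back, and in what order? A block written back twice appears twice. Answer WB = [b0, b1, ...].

WB = [8, 1]

  0 | W B1 → L1 miss [D]
  1 | R B2 → L2 miss [-]
  2 | W B8 → L2 miss [D]
  3 | W B8 → L2 hit [D]
  4 | R B8 → L2 hit [D]
  5 | R B5 → L2 miss wb→B8 [-]
  6 | R B5 → L2 hit [-]
  7 | W B4 → L1 miss wb→B1 [D]
  8 | W B6 → L0 miss [D]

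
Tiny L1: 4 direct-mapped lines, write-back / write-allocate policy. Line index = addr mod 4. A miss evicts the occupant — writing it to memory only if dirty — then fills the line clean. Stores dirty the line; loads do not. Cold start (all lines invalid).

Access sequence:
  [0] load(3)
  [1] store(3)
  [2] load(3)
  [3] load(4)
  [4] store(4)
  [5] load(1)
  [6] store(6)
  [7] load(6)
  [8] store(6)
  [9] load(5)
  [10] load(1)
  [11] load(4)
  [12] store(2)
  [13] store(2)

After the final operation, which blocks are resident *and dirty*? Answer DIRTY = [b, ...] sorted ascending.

0: R B3 -> L3 miss  d=-]
1: W B3 -> L3 hit  d=D]
2: R B3 -> L3 hit  d=D]
3: R B4 -> L0 miss  d=-]
4: W B4 -> L0 hit  d=D]
5: R B1 -> L1 miss  d=-]
6: W B6 -> L2 miss  d=D]
7: R B6 -> L2 hit  d=D]
8: W B6 -> L2 hit  d=D]
9: R B5 -> L1 miss  d=-]
10: R B1 -> L1 miss  d=-]
11: R B4 -> L0 hit  d=D]
12: W B2 -> L2 miss wb->B6  d=D]
13: W B2 -> L2 hit  d=D]

DIRTY = [2, 3, 4]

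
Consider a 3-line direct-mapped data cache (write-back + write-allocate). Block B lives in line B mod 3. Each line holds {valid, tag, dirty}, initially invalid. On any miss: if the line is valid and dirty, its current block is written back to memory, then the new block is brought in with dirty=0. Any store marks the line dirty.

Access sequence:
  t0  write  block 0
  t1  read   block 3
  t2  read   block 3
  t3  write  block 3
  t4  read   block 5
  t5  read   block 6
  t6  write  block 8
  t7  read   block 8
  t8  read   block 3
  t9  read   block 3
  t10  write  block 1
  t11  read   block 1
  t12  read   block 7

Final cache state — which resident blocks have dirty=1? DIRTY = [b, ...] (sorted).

DIRTY = [8]

  0 | W B0 → L0 miss [D]
  1 | R B3 → L0 miss wb→B0 [-]
  2 | R B3 → L0 hit [-]
  3 | W B3 → L0 hit [D]
  4 | R B5 → L2 miss [-]
  5 | R B6 → L0 miss wb→B3 [-]
  6 | W B8 → L2 miss [D]
  7 | R B8 → L2 hit [D]
  8 | R B3 → L0 miss [-]
  9 | R B3 → L0 hit [-]
  10 | W B1 → L1 miss [D]
  11 | R B1 → L1 hit [D]
  12 | R B7 → L1 miss wb→B1 [-]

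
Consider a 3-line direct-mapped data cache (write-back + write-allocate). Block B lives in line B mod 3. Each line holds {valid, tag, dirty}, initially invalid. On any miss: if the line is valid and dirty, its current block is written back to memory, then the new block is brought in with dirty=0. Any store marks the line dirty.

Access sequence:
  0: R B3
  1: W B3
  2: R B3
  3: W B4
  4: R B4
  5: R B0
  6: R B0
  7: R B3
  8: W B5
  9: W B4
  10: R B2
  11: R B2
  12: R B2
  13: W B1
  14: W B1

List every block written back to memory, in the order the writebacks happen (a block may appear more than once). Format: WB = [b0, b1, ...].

WB = [3, 5, 4]

0: R B3 -> L0 miss  d=-]
1: W B3 -> L0 hit  d=D]
2: R B3 -> L0 hit  d=D]
3: W B4 -> L1 miss  d=D]
4: R B4 -> L1 hit  d=D]
5: R B0 -> L0 miss wb->B3  d=-]
6: R B0 -> L0 hit  d=-]
7: R B3 -> L0 miss  d=-]
8: W B5 -> L2 miss  d=D]
9: W B4 -> L1 hit  d=D]
10: R B2 -> L2 miss wb->B5  d=-]
11: R B2 -> L2 hit  d=-]
12: R B2 -> L2 hit  d=-]
13: W B1 -> L1 miss wb->B4  d=D]
14: W B1 -> L1 hit  d=D]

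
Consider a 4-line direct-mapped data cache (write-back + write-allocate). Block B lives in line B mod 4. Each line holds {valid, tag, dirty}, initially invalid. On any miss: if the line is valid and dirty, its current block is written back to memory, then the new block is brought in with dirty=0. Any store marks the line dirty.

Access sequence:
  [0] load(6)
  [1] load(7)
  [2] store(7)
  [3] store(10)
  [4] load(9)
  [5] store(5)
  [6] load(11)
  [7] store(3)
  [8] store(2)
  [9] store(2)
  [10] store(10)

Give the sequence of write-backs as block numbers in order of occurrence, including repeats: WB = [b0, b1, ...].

0: R B6 → L2 miss [-]
1: R B7 → L3 miss [-]
2: W B7 → L3 hit [D]
3: W B10 → L2 miss [D]
4: R B9 → L1 miss [-]
5: W B5 → L1 miss [D]
6: R B11 → L3 miss wb→B7 [-]
7: W B3 → L3 miss [D]
8: W B2 → L2 miss wb→B10 [D]
9: W B2 → L2 hit [D]
10: W B10 → L2 miss wb→B2 [D]

WB = [7, 10, 2]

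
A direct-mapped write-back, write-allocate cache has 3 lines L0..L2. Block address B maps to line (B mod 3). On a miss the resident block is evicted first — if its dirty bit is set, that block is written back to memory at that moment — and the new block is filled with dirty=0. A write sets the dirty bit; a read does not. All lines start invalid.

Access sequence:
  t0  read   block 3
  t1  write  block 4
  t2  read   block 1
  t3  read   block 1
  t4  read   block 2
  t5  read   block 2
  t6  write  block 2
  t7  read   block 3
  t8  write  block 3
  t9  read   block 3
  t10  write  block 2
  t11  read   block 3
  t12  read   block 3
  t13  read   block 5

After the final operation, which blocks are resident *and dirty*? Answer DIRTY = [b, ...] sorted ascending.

DIRTY = [3]

0: R B3 -> L0 miss  d=-]
1: W B4 -> L1 miss  d=D]
2: R B1 -> L1 miss wb->B4  d=-]
3: R B1 -> L1 hit  d=-]
4: R B2 -> L2 miss  d=-]
5: R B2 -> L2 hit  d=-]
6: W B2 -> L2 hit  d=D]
7: R B3 -> L0 hit  d=-]
8: W B3 -> L0 hit  d=D]
9: R B3 -> L0 hit  d=D]
10: W B2 -> L2 hit  d=D]
11: R B3 -> L0 hit  d=D]
12: R B3 -> L0 hit  d=D]
13: R B5 -> L2 miss wb->B2  d=-]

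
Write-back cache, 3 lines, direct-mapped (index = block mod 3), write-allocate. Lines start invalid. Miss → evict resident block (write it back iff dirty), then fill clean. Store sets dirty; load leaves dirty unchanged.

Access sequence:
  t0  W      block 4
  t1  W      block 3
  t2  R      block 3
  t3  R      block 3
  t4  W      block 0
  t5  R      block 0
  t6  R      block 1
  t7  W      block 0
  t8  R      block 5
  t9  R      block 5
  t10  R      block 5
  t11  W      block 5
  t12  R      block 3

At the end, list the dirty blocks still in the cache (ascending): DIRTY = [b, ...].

  0 | W B4 → L1 miss [D]
  1 | W B3 → L0 miss [D]
  2 | R B3 → L0 hit [D]
  3 | R B3 → L0 hit [D]
  4 | W B0 → L0 miss wb→B3 [D]
  5 | R B0 → L0 hit [D]
  6 | R B1 → L1 miss wb→B4 [-]
  7 | W B0 → L0 hit [D]
  8 | R B5 → L2 miss [-]
  9 | R B5 → L2 hit [-]
  10 | R B5 → L2 hit [-]
  11 | W B5 → L2 hit [D]
  12 | R B3 → L0 miss wb→B0 [-]

DIRTY = [5]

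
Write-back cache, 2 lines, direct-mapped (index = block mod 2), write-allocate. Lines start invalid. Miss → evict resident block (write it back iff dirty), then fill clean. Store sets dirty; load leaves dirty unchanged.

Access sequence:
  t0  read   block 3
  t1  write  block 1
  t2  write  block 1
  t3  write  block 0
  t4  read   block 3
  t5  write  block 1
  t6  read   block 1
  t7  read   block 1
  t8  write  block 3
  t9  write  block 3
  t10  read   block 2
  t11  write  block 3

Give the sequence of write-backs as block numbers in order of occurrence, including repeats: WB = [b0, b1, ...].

WB = [1, 1, 0]

0: R B3 -> L1 miss  d=-]
1: W B1 -> L1 miss  d=D]
2: W B1 -> L1 hit  d=D]
3: W B0 -> L0 miss  d=D]
4: R B3 -> L1 miss wb->B1  d=-]
5: W B1 -> L1 miss  d=D]
6: R B1 -> L1 hit  d=D]
7: R B1 -> L1 hit  d=D]
8: W B3 -> L1 miss wb->B1  d=D]
9: W B3 -> L1 hit  d=D]
10: R B2 -> L0 miss wb->B0  d=-]
11: W B3 -> L1 hit  d=D]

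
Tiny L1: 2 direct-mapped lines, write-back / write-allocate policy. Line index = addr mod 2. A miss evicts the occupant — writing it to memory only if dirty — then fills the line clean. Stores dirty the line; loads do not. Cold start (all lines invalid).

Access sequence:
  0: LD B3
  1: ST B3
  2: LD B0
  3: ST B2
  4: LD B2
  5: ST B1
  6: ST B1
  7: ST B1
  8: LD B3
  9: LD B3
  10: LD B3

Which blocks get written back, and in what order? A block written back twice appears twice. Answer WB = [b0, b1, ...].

WB = [3, 1]

  0 | R B3 → L1 miss [-]
  1 | W B3 → L1 hit [D]
  2 | R B0 → L0 miss [-]
  3 | W B2 → L0 miss [D]
  4 | R B2 → L0 hit [D]
  5 | W B1 → L1 miss wb→B3 [D]
  6 | W B1 → L1 hit [D]
  7 | W B1 → L1 hit [D]
  8 | R B3 → L1 miss wb→B1 [-]
  9 | R B3 → L1 hit [-]
  10 | R B3 → L1 hit [-]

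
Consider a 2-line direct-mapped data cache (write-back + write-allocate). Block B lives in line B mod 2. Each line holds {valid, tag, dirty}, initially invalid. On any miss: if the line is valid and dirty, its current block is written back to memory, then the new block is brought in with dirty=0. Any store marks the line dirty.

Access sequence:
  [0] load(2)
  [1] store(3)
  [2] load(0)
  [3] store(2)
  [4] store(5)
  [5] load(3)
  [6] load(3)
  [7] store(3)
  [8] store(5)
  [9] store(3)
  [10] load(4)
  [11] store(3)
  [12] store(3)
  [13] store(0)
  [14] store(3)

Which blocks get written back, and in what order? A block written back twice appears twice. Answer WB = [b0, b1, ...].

  0 | R B2 → L0 miss [-]
  1 | W B3 → L1 miss [D]
  2 | R B0 → L0 miss [-]
  3 | W B2 → L0 miss [D]
  4 | W B5 → L1 miss wb→B3 [D]
  5 | R B3 → L1 miss wb→B5 [-]
  6 | R B3 → L1 hit [-]
  7 | W B3 → L1 hit [D]
  8 | W B5 → L1 miss wb→B3 [D]
  9 | W B3 → L1 miss wb→B5 [D]
  10 | R B4 → L0 miss wb→B2 [-]
  11 | W B3 → L1 hit [D]
  12 | W B3 → L1 hit [D]
  13 | W B0 → L0 miss [D]
  14 | W B3 → L1 hit [D]

WB = [3, 5, 3, 5, 2]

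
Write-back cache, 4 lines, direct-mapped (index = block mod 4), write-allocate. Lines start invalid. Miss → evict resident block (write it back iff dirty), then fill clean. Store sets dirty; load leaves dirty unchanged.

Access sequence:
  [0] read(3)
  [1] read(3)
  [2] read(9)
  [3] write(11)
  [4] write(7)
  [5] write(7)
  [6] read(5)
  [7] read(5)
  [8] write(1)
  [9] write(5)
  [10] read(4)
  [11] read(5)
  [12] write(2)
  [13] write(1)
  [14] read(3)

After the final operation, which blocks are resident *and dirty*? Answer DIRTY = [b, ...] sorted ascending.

0: R B3 -> L3 miss  d=-]
1: R B3 -> L3 hit  d=-]
2: R B9 -> L1 miss  d=-]
3: W B11 -> L3 miss  d=D]
4: W B7 -> L3 miss wb->B11  d=D]
5: W B7 -> L3 hit  d=D]
6: R B5 -> L1 miss  d=-]
7: R B5 -> L1 hit  d=-]
8: W B1 -> L1 miss  d=D]
9: W B5 -> L1 miss wb->B1  d=D]
10: R B4 -> L0 miss  d=-]
11: R B5 -> L1 hit  d=D]
12: W B2 -> L2 miss  d=D]
13: W B1 -> L1 miss wb->B5  d=D]
14: R B3 -> L3 miss wb->B7  d=-]

DIRTY = [1, 2]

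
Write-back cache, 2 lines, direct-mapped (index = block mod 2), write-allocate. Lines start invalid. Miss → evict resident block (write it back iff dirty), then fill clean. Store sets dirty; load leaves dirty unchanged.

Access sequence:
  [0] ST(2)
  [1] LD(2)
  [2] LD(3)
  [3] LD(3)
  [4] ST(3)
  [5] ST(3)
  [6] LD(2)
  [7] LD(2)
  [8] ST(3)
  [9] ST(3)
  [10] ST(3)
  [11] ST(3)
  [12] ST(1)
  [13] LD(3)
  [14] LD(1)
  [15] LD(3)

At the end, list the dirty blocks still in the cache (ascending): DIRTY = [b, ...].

DIRTY = [2]

  0 | W B2 → L0 miss [D]
  1 | R B2 → L0 hit [D]
  2 | R B3 → L1 miss [-]
  3 | R B3 → L1 hit [-]
  4 | W B3 → L1 hit [D]
  5 | W B3 → L1 hit [D]
  6 | R B2 → L0 hit [D]
  7 | R B2 → L0 hit [D]
  8 | W B3 → L1 hit [D]
  9 | W B3 → L1 hit [D]
  10 | W B3 → L1 hit [D]
  11 | W B3 → L1 hit [D]
  12 | W B1 → L1 miss wb→B3 [D]
  13 | R B3 → L1 miss wb→B1 [-]
  14 | R B1 → L1 miss [-]
  15 | R B3 → L1 miss [-]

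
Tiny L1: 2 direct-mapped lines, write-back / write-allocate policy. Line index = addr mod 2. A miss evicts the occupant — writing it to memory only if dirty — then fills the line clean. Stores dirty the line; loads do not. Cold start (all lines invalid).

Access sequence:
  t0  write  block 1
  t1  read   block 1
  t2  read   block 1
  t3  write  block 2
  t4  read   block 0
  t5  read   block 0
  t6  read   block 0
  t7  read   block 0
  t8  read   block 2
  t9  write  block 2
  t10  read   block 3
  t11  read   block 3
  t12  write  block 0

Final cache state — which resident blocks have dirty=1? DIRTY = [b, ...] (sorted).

  0 | W B1 → L1 miss [D]
  1 | R B1 → L1 hit [D]
  2 | R B1 → L1 hit [D]
  3 | W B2 → L0 miss [D]
  4 | R B0 → L0 miss wb→B2 [-]
  5 | R B0 → L0 hit [-]
  6 | R B0 → L0 hit [-]
  7 | R B0 → L0 hit [-]
  8 | R B2 → L0 miss [-]
  9 | W B2 → L0 hit [D]
  10 | R B3 → L1 miss wb→B1 [-]
  11 | R B3 → L1 hit [-]
  12 | W B0 → L0 miss wb→B2 [D]

DIRTY = [0]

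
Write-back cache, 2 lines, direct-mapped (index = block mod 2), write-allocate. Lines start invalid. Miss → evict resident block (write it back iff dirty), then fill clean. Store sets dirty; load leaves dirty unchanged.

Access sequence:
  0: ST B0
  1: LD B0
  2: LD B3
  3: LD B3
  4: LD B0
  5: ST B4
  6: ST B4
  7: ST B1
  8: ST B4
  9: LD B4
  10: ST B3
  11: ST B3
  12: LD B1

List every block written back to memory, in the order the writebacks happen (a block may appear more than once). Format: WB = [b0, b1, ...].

  0 | W B0 → L0 miss [D]
  1 | R B0 → L0 hit [D]
  2 | R B3 → L1 miss [-]
  3 | R B3 → L1 hit [-]
  4 | R B0 → L0 hit [D]
  5 | W B4 → L0 miss wb→B0 [D]
  6 | W B4 → L0 hit [D]
  7 | W B1 → L1 miss [D]
  8 | W B4 → L0 hit [D]
  9 | R B4 → L0 hit [D]
  10 | W B3 → L1 miss wb→B1 [D]
  11 | W B3 → L1 hit [D]
  12 | R B1 → L1 miss wb→B3 [-]

WB = [0, 1, 3]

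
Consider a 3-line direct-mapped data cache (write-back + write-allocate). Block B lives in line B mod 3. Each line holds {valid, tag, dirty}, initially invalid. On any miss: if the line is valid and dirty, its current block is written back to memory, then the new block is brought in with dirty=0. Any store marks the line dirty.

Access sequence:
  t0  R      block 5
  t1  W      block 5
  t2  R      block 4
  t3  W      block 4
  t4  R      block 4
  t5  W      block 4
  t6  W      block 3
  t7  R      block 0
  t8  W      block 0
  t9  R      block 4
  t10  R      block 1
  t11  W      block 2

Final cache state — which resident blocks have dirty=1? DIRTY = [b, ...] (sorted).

DIRTY = [0, 2]

0: R B5 -> L2 miss  d=-]
1: W B5 -> L2 hit  d=D]
2: R B4 -> L1 miss  d=-]
3: W B4 -> L1 hit  d=D]
4: R B4 -> L1 hit  d=D]
5: W B4 -> L1 hit  d=D]
6: W B3 -> L0 miss  d=D]
7: R B0 -> L0 miss wb->B3  d=-]
8: W B0 -> L0 hit  d=D]
9: R B4 -> L1 hit  d=D]
10: R B1 -> L1 miss wb->B4  d=-]
11: W B2 -> L2 miss wb->B5  d=D]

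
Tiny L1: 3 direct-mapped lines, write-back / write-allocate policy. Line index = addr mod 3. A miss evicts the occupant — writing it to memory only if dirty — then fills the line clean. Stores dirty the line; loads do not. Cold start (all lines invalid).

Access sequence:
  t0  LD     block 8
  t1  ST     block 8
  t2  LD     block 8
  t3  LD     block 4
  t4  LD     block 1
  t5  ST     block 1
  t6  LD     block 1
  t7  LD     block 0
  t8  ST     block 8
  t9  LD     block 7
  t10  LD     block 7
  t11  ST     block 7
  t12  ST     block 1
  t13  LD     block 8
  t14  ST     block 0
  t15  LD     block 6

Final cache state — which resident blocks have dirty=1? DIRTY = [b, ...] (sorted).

DIRTY = [1, 8]

0: R B8 -> L2 miss  d=-]
1: W B8 -> L2 hit  d=D]
2: R B8 -> L2 hit  d=D]
3: R B4 -> L1 miss  d=-]
4: R B1 -> L1 miss  d=-]
5: W B1 -> L1 hit  d=D]
6: R B1 -> L1 hit  d=D]
7: R B0 -> L0 miss  d=-]
8: W B8 -> L2 hit  d=D]
9: R B7 -> L1 miss wb->B1  d=-]
10: R B7 -> L1 hit  d=-]
11: W B7 -> L1 hit  d=D]
12: W B1 -> L1 miss wb->B7  d=D]
13: R B8 -> L2 hit  d=D]
14: W B0 -> L0 hit  d=D]
15: R B6 -> L0 miss wb->B0  d=-]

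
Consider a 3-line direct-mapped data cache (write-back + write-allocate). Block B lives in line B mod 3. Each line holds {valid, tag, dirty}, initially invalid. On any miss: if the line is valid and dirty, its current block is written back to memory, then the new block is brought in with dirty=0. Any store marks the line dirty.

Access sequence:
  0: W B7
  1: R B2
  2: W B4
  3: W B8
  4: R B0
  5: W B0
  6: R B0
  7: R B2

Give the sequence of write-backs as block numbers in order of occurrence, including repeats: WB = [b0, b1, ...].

WB = [7, 8]

0: W B7 → L1 miss [D]
1: R B2 → L2 miss [-]
2: W B4 → L1 miss wb→B7 [D]
3: W B8 → L2 miss [D]
4: R B0 → L0 miss [-]
5: W B0 → L0 hit [D]
6: R B0 → L0 hit [D]
7: R B2 → L2 miss wb→B8 [-]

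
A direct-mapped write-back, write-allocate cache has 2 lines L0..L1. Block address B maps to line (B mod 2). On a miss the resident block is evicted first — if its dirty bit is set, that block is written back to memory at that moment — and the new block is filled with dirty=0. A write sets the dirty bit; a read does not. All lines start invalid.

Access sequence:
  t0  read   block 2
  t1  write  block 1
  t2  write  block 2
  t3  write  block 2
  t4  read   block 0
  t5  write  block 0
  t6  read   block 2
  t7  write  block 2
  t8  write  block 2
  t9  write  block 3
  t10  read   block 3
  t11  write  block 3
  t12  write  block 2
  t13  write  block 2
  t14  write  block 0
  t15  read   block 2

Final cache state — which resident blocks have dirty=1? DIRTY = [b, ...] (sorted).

DIRTY = [3]

  0 | R B2 → L0 miss [-]
  1 | W B1 → L1 miss [D]
  2 | W B2 → L0 hit [D]
  3 | W B2 → L0 hit [D]
  4 | R B0 → L0 miss wb→B2 [-]
  5 | W B0 → L0 hit [D]
  6 | R B2 → L0 miss wb→B0 [-]
  7 | W B2 → L0 hit [D]
  8 | W B2 → L0 hit [D]
  9 | W B3 → L1 miss wb→B1 [D]
  10 | R B3 → L1 hit [D]
  11 | W B3 → L1 hit [D]
  12 | W B2 → L0 hit [D]
  13 | W B2 → L0 hit [D]
  14 | W B0 → L0 miss wb→B2 [D]
  15 | R B2 → L0 miss wb→B0 [-]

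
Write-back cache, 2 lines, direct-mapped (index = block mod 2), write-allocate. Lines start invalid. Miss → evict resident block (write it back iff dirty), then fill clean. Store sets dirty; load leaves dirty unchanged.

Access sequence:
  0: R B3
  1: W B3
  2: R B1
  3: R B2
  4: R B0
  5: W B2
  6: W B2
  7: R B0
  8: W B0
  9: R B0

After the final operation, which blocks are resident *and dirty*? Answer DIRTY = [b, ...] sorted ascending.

DIRTY = [0]

0: R B3 -> L1 miss  d=-]
1: W B3 -> L1 hit  d=D]
2: R B1 -> L1 miss wb->B3  d=-]
3: R B2 -> L0 miss  d=-]
4: R B0 -> L0 miss  d=-]
5: W B2 -> L0 miss  d=D]
6: W B2 -> L0 hit  d=D]
7: R B0 -> L0 miss wb->B2  d=-]
8: W B0 -> L0 hit  d=D]
9: R B0 -> L0 hit  d=D]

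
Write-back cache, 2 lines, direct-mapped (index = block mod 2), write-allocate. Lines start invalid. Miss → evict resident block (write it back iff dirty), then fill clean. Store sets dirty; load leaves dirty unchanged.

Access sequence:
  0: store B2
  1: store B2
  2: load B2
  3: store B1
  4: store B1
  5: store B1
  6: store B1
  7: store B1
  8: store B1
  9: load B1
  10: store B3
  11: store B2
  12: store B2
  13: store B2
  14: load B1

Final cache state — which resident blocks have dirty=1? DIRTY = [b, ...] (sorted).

DIRTY = [2]

0: W B2 → L0 miss [D]
1: W B2 → L0 hit [D]
2: R B2 → L0 hit [D]
3: W B1 → L1 miss [D]
4: W B1 → L1 hit [D]
5: W B1 → L1 hit [D]
6: W B1 → L1 hit [D]
7: W B1 → L1 hit [D]
8: W B1 → L1 hit [D]
9: R B1 → L1 hit [D]
10: W B3 → L1 miss wb→B1 [D]
11: W B2 → L0 hit [D]
12: W B2 → L0 hit [D]
13: W B2 → L0 hit [D]
14: R B1 → L1 miss wb→B3 [-]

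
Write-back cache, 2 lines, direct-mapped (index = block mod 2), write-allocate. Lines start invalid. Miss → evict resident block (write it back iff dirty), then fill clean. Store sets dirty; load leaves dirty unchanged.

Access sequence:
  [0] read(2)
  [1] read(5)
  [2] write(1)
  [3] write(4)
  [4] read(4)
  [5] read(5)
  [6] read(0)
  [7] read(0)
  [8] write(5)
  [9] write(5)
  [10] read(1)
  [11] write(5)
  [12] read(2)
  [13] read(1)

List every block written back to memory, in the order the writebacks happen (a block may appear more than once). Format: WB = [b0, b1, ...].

WB = [1, 4, 5, 5]

  0 | R B2 → L0 miss [-]
  1 | R B5 → L1 miss [-]
  2 | W B1 → L1 miss [D]
  3 | W B4 → L0 miss [D]
  4 | R B4 → L0 hit [D]
  5 | R B5 → L1 miss wb→B1 [-]
  6 | R B0 → L0 miss wb→B4 [-]
  7 | R B0 → L0 hit [-]
  8 | W B5 → L1 hit [D]
  9 | W B5 → L1 hit [D]
  10 | R B1 → L1 miss wb→B5 [-]
  11 | W B5 → L1 miss [D]
  12 | R B2 → L0 miss [-]
  13 | R B1 → L1 miss wb→B5 [-]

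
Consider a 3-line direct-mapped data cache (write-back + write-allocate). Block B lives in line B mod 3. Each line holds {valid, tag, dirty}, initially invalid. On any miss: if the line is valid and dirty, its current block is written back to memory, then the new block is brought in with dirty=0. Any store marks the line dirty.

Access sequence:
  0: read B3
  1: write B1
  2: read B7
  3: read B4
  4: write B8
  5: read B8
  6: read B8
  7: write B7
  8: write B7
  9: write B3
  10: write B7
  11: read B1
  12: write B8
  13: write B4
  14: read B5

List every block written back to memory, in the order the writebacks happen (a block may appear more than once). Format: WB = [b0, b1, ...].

0: R B3 -> L0 miss  d=-]
1: W B1 -> L1 miss  d=D]
2: R B7 -> L1 miss wb->B1  d=-]
3: R B4 -> L1 miss  d=-]
4: W B8 -> L2 miss  d=D]
5: R B8 -> L2 hit  d=D]
6: R B8 -> L2 hit  d=D]
7: W B7 -> L1 miss  d=D]
8: W B7 -> L1 hit  d=D]
9: W B3 -> L0 hit  d=D]
10: W B7 -> L1 hit  d=D]
11: R B1 -> L1 miss wb->B7  d=-]
12: W B8 -> L2 hit  d=D]
13: W B4 -> L1 miss  d=D]
14: R B5 -> L2 miss wb->B8  d=-]

WB = [1, 7, 8]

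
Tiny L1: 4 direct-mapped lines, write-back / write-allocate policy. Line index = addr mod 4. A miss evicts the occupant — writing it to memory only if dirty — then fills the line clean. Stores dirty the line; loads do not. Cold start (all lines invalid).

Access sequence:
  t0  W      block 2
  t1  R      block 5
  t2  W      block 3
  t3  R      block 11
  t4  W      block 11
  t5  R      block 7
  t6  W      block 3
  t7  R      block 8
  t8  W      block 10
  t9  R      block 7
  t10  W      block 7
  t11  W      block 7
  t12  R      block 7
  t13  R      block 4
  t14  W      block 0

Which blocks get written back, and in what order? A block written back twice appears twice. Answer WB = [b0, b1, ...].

  0 | W B2 → L2 miss [D]
  1 | R B5 → L1 miss [-]
  2 | W B3 → L3 miss [D]
  3 | R B11 → L3 miss wb→B3 [-]
  4 | W B11 → L3 hit [D]
  5 | R B7 → L3 miss wb→B11 [-]
  6 | W B3 → L3 miss [D]
  7 | R B8 → L0 miss [-]
  8 | W B10 → L2 miss wb→B2 [D]
  9 | R B7 → L3 miss wb→B3 [-]
  10 | W B7 → L3 hit [D]
  11 | W B7 → L3 hit [D]
  12 | R B7 → L3 hit [D]
  13 | R B4 → L0 miss [-]
  14 | W B0 → L0 miss [D]

WB = [3, 11, 2, 3]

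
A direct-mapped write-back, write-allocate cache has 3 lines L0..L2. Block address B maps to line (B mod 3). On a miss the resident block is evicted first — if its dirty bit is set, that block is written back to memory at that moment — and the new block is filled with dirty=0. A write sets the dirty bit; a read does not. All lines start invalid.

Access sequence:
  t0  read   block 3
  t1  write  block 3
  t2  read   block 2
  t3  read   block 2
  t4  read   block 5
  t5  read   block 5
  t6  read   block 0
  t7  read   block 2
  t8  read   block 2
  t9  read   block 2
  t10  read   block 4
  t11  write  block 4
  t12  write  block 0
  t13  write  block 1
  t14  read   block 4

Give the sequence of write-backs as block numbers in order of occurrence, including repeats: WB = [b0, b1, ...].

  0 | R B3 → L0 miss [-]
  1 | W B3 → L0 hit [D]
  2 | R B2 → L2 miss [-]
  3 | R B2 → L2 hit [-]
  4 | R B5 → L2 miss [-]
  5 | R B5 → L2 hit [-]
  6 | R B0 → L0 miss wb→B3 [-]
  7 | R B2 → L2 miss [-]
  8 | R B2 → L2 hit [-]
  9 | R B2 → L2 hit [-]
  10 | R B4 → L1 miss [-]
  11 | W B4 → L1 hit [D]
  12 | W B0 → L0 hit [D]
  13 | W B1 → L1 miss wb→B4 [D]
  14 | R B4 → L1 miss wb→B1 [-]

WB = [3, 4, 1]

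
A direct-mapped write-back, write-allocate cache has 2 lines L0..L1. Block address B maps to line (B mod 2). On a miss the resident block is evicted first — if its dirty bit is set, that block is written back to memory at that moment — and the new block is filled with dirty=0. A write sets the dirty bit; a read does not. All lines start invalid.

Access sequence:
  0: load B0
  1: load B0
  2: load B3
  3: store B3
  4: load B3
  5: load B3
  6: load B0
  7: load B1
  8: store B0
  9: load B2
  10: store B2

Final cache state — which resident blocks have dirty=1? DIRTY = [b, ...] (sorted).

DIRTY = [2]

0: R B0 -> L0 miss  d=-]
1: R B0 -> L0 hit  d=-]
2: R B3 -> L1 miss  d=-]
3: W B3 -> L1 hit  d=D]
4: R B3 -> L1 hit  d=D]
5: R B3 -> L1 hit  d=D]
6: R B0 -> L0 hit  d=-]
7: R B1 -> L1 miss wb->B3  d=-]
8: W B0 -> L0 hit  d=D]
9: R B2 -> L0 miss wb->B0  d=-]
10: W B2 -> L0 hit  d=D]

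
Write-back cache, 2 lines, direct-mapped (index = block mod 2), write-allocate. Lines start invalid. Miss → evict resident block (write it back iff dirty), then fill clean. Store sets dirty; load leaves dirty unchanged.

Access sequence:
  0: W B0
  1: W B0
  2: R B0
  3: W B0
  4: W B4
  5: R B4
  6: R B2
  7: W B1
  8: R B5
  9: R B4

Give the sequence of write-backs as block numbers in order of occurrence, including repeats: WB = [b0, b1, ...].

0: W B0 → L0 miss [D]
1: W B0 → L0 hit [D]
2: R B0 → L0 hit [D]
3: W B0 → L0 hit [D]
4: W B4 → L0 miss wb→B0 [D]
5: R B4 → L0 hit [D]
6: R B2 → L0 miss wb→B4 [-]
7: W B1 → L1 miss [D]
8: R B5 → L1 miss wb→B1 [-]
9: R B4 → L0 miss [-]

WB = [0, 4, 1]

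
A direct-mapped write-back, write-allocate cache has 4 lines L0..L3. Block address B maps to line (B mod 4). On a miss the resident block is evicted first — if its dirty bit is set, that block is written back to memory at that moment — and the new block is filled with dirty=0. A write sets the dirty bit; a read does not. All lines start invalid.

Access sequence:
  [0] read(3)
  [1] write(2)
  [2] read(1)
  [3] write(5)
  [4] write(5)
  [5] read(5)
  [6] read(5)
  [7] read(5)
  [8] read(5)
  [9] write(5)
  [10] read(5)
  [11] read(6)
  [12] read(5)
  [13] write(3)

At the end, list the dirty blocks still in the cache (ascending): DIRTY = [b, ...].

0: R B3 -> L3 miss  d=-]
1: W B2 -> L2 miss  d=D]
2: R B1 -> L1 miss  d=-]
3: W B5 -> L1 miss  d=D]
4: W B5 -> L1 hit  d=D]
5: R B5 -> L1 hit  d=D]
6: R B5 -> L1 hit  d=D]
7: R B5 -> L1 hit  d=D]
8: R B5 -> L1 hit  d=D]
9: W B5 -> L1 hit  d=D]
10: R B5 -> L1 hit  d=D]
11: R B6 -> L2 miss wb->B2  d=-]
12: R B5 -> L1 hit  d=D]
13: W B3 -> L3 hit  d=D]

DIRTY = [3, 5]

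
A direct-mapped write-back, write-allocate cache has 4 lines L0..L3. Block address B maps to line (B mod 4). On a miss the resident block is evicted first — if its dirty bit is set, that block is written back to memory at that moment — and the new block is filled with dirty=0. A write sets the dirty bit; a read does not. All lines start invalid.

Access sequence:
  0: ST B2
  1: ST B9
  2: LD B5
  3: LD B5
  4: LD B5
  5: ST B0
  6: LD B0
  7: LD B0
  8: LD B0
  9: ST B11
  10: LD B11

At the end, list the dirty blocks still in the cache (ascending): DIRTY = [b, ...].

0: W B2 → L2 miss [D]
1: W B9 → L1 miss [D]
2: R B5 → L1 miss wb→B9 [-]
3: R B5 → L1 hit [-]
4: R B5 → L1 hit [-]
5: W B0 → L0 miss [D]
6: R B0 → L0 hit [D]
7: R B0 → L0 hit [D]
8: R B0 → L0 hit [D]
9: W B11 → L3 miss [D]
10: R B11 → L3 hit [D]

DIRTY = [0, 2, 11]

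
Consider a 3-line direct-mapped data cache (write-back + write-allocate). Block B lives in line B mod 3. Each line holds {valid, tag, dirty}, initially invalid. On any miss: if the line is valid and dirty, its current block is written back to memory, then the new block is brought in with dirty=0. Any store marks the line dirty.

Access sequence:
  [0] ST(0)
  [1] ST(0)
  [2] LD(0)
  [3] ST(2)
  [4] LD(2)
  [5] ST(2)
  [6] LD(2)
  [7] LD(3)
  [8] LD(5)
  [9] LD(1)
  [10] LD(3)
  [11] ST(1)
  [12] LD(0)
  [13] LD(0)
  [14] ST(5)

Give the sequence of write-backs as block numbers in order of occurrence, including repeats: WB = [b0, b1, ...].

0: W B0 → L0 miss [D]
1: W B0 → L0 hit [D]
2: R B0 → L0 hit [D]
3: W B2 → L2 miss [D]
4: R B2 → L2 hit [D]
5: W B2 → L2 hit [D]
6: R B2 → L2 hit [D]
7: R B3 → L0 miss wb→B0 [-]
8: R B5 → L2 miss wb→B2 [-]
9: R B1 → L1 miss [-]
10: R B3 → L0 hit [-]
11: W B1 → L1 hit [D]
12: R B0 → L0 miss [-]
13: R B0 → L0 hit [-]
14: W B5 → L2 hit [D]

WB = [0, 2]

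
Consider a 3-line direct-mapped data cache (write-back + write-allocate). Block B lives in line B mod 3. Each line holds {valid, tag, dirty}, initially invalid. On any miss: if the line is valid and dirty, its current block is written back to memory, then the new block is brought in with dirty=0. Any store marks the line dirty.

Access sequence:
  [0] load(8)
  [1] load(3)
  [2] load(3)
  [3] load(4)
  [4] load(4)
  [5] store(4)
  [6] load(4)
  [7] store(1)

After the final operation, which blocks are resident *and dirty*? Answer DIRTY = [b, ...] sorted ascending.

  0 | R B8 → L2 miss [-]
  1 | R B3 → L0 miss [-]
  2 | R B3 → L0 hit [-]
  3 | R B4 → L1 miss [-]
  4 | R B4 → L1 hit [-]
  5 | W B4 → L1 hit [D]
  6 | R B4 → L1 hit [D]
  7 | W B1 → L1 miss wb→B4 [D]

DIRTY = [1]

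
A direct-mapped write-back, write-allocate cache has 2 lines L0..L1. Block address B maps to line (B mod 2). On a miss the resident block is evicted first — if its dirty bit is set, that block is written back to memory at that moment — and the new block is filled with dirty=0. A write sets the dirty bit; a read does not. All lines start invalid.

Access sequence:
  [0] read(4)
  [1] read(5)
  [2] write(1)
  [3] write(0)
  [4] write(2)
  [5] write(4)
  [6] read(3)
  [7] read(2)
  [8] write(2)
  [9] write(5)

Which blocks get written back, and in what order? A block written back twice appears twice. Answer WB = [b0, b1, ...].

WB = [0, 2, 1, 4]

  0 | R B4 → L0 miss [-]
  1 | R B5 → L1 miss [-]
  2 | W B1 → L1 miss [D]
  3 | W B0 → L0 miss [D]
  4 | W B2 → L0 miss wb→B0 [D]
  5 | W B4 → L0 miss wb→B2 [D]
  6 | R B3 → L1 miss wb→B1 [-]
  7 | R B2 → L0 miss wb→B4 [-]
  8 | W B2 → L0 hit [D]
  9 | W B5 → L1 miss [D]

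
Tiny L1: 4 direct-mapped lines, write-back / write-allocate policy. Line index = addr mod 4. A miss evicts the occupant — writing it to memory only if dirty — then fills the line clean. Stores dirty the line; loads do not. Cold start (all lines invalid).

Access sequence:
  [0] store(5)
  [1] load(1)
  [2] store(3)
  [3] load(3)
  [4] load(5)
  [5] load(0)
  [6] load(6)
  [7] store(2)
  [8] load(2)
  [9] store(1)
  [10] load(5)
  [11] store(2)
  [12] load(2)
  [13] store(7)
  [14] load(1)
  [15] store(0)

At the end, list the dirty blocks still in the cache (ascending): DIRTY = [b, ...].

DIRTY = [0, 2, 7]

0: W B5 -> L1 miss  d=D]
1: R B1 -> L1 miss wb->B5  d=-]
2: W B3 -> L3 miss  d=D]
3: R B3 -> L3 hit  d=D]
4: R B5 -> L1 miss  d=-]
5: R B0 -> L0 miss  d=-]
6: R B6 -> L2 miss  d=-]
7: W B2 -> L2 miss  d=D]
8: R B2 -> L2 hit  d=D]
9: W B1 -> L1 miss  d=D]
10: R B5 -> L1 miss wb->B1  d=-]
11: W B2 -> L2 hit  d=D]
12: R B2 -> L2 hit  d=D]
13: W B7 -> L3 miss wb->B3  d=D]
14: R B1 -> L1 miss  d=-]
15: W B0 -> L0 hit  d=D]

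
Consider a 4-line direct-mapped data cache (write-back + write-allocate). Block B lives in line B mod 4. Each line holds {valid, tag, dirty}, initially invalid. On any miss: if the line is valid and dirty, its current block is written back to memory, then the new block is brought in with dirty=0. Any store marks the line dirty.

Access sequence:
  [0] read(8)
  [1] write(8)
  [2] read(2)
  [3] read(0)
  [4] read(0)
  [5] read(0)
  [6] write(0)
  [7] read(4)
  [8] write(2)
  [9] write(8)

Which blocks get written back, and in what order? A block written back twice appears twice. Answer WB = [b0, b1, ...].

  0 | R B8 → L0 miss [-]
  1 | W B8 → L0 hit [D]
  2 | R B2 → L2 miss [-]
  3 | R B0 → L0 miss wb→B8 [-]
  4 | R B0 → L0 hit [-]
  5 | R B0 → L0 hit [-]
  6 | W B0 → L0 hit [D]
  7 | R B4 → L0 miss wb→B0 [-]
  8 | W B2 → L2 hit [D]
  9 | W B8 → L0 miss [D]

WB = [8, 0]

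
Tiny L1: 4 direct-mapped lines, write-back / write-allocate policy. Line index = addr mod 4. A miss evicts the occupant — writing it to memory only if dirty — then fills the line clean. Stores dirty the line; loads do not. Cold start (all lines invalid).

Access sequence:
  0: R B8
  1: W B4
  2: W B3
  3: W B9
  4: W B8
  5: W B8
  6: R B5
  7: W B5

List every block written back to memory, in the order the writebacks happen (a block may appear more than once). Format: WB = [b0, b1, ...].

0: R B8 -> L0 miss  d=-]
1: W B4 -> L0 miss  d=D]
2: W B3 -> L3 miss  d=D]
3: W B9 -> L1 miss  d=D]
4: W B8 -> L0 miss wb->B4  d=D]
5: W B8 -> L0 hit  d=D]
6: R B5 -> L1 miss wb->B9  d=-]
7: W B5 -> L1 hit  d=D]

WB = [4, 9]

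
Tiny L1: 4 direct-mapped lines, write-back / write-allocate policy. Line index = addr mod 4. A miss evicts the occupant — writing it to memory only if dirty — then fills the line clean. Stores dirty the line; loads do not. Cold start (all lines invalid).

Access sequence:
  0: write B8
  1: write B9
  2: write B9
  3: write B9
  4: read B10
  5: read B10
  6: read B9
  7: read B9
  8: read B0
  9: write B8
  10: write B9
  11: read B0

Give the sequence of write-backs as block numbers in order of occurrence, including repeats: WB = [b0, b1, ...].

WB = [8, 8]

0: W B8 -> L0 miss  d=D]
1: W B9 -> L1 miss  d=D]
2: W B9 -> L1 hit  d=D]
3: W B9 -> L1 hit  d=D]
4: R B10 -> L2 miss  d=-]
5: R B10 -> L2 hit  d=-]
6: R B9 -> L1 hit  d=D]
7: R B9 -> L1 hit  d=D]
8: R B0 -> L0 miss wb->B8  d=-]
9: W B8 -> L0 miss  d=D]
10: W B9 -> L1 hit  d=D]
11: R B0 -> L0 miss wb->B8  d=-]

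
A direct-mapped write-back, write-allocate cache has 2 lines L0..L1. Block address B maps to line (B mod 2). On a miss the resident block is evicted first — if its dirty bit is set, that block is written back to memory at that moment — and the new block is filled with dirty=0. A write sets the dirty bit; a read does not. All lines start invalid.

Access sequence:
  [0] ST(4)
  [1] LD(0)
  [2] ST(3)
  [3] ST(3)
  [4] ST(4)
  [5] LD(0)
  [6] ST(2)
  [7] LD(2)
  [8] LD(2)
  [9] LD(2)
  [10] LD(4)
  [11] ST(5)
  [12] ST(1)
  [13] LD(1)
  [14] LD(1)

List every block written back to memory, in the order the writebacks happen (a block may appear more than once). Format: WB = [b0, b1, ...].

0: W B4 → L0 miss [D]
1: R B0 → L0 miss wb→B4 [-]
2: W B3 → L1 miss [D]
3: W B3 → L1 hit [D]
4: W B4 → L0 miss [D]
5: R B0 → L0 miss wb→B4 [-]
6: W B2 → L0 miss [D]
7: R B2 → L0 hit [D]
8: R B2 → L0 hit [D]
9: R B2 → L0 hit [D]
10: R B4 → L0 miss wb→B2 [-]
11: W B5 → L1 miss wb→B3 [D]
12: W B1 → L1 miss wb→B5 [D]
13: R B1 → L1 hit [D]
14: R B1 → L1 hit [D]

WB = [4, 4, 2, 3, 5]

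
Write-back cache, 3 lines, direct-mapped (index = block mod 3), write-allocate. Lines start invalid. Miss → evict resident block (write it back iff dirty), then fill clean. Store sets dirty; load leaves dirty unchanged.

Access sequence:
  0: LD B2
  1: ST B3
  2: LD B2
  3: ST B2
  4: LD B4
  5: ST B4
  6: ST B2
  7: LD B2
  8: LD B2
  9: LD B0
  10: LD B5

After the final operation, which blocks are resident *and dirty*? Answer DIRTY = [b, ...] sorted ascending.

DIRTY = [4]

  0 | R B2 → L2 miss [-]
  1 | W B3 → L0 miss [D]
  2 | R B2 → L2 hit [-]
  3 | W B2 → L2 hit [D]
  4 | R B4 → L1 miss [-]
  5 | W B4 → L1 hit [D]
  6 | W B2 → L2 hit [D]
  7 | R B2 → L2 hit [D]
  8 | R B2 → L2 hit [D]
  9 | R B0 → L0 miss wb→B3 [-]
  10 | R B5 → L2 miss wb→B2 [-]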